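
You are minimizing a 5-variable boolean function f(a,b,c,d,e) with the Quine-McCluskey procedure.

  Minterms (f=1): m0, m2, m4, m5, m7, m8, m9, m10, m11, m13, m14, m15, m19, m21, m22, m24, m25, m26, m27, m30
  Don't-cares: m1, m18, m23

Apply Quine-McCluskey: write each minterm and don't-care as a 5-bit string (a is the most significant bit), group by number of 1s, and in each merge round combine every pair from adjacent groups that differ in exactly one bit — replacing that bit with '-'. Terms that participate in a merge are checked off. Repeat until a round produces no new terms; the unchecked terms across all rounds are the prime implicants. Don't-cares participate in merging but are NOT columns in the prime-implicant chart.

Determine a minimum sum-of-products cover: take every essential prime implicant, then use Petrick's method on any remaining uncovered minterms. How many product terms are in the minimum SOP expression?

7

[col 0] 00000*, 00001*, 00010*, 00100*, 00101*, 00111*, 01000*, 01001*, 01010*, 01011*, 01101*, 01110*, 01111*, 10010*, 10011*, 10101*, 10110*, 10111*, 11000*, 11001*, 11010*, 11011*, 11110*
[col 1] -0010*, -0101*, -0111*, -1000*, -1001*, -1010*, -1011*, -1110*, 0-000*, 0-001*, 0-010*, 0-101*, 0-111*, 00-00*, 00-01*, 000-0*, 0000-*, 001-1*, 0010-*, 01-01*, 01-10*, 01-11*, 010-0*, 010-1*, 0100-*, 0101-*, 011-1*, 0111-*, 1-010*, 1-011*, 1-110*, 10-10*, 10-11*, 1001-*, 101-1*, 1011-*, 11-10*, 110-0*, 110-1*, 1100-*, 1101-*
[col 2] --010, -01-1, -1-10, -10-0*, -10-1*, -100-*, -101-*, 0--01, 0-0-0, 0-00-, 0-1-1, 00-0-, 01--1, 01-1-, 010--*, 1--10, 1-01-, 10-1-, 110--*
[col 3] -10--
Prime implicants: --010, -01-1, -1-10, -10--, 0--01, 0-0-0, 0-00-, 0-1-1, 00-0-, 01--1, 01-1-, 1--10, 1-01-, 10-1-
PI chart (minterm → PIs covering it):
  0 | 0-0-0,0-00-,00-0-
  2 | --010,0-0-0
  4 | 00-0-  (sole → essential)
  5 | -01-1,0--01,0-1-1,00-0-
  7 | -01-1,0-1-1
  8 | -10--,0-0-0,0-00-
  9 | -10--,0--01,0-00-,01--1
  10 | --010,-1-10,-10--,0-0-0,01-1-
  11 | -10--,01--1,01-1-
  13 | 0--01,0-1-1,01--1
  14 | -1-10,01-1-
  15 | 0-1-1,01--1,01-1-
  19 | 1-01-,10-1-
  21 | -01-1  (sole → essential)
  22 | 1--10,10-1-
  24 | -10--  (sole → essential)
  25 | -10--  (sole → essential)
  26 | --010,-1-10,-10--,1--10,1-01-
  27 | -10--,1-01-
  30 | -1-10,1--10
Essential prime implicants: -01-1, -10--, 00-0-
Petrick residual → --010, -1-10, 0-1-1, 10-1-
Minimum SOP uses 7 PIs: c'de' + b'ce + bde' + bc' + a'ce + a'b'd' + ab'd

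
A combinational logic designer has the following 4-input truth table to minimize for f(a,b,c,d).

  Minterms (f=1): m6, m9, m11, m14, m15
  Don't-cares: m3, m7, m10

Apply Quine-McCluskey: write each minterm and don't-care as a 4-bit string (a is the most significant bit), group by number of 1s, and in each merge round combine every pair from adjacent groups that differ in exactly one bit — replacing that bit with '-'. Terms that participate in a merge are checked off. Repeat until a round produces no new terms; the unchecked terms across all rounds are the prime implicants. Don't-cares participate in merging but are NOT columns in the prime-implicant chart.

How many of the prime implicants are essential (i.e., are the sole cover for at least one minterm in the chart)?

2

[col 0] 0011*, 0110*, 0111*, 1001*, 1010*, 1011*, 1110*, 1111*
[col 1] -011*, -110*, -111*, 0-11*, 011-*, 1-10*, 1-11*, 10-1, 101-*, 111-*
[col 2] --11, -11-, 1-1-
Prime implicants: --11, -11-, 1-1-, 10-1
PI chart (minterm → PIs covering it):
  6 | -11-  (sole → essential)
  9 | 10-1  (sole → essential)
  11 | --11,1-1-,10-1
  14 | -11-,1-1-
  15 | --11,-11-,1-1-
Essential prime implicants: -11-, 10-1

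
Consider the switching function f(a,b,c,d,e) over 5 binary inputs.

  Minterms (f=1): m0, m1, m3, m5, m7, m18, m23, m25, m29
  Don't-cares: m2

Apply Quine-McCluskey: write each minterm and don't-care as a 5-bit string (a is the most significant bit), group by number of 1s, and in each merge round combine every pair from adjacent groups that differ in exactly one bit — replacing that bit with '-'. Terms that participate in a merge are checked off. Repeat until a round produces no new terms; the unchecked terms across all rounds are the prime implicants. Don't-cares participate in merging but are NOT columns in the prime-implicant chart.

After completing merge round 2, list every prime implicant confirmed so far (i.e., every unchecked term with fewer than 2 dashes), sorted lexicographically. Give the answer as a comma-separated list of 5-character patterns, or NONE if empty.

size-2^0 implicants → 00000(✓)  00001(✓)  00010(✓)  00011(✓)  00101(✓)  00111(✓)  10010(✓)  10111(✓)  11001(✓)  11101(✓)
size-2^1 implicants → -0010  -0111  00-01(✓)  00-11(✓)  000-0(✓)  000-1(✓)  0000-(✓)  0001-(✓)  001-1(✓)  11-01
size-2^2 implicants → 00--1  000--
Unchecked terms (primes): -0010, -0111, 00--1, 000--, 11-01

-0010, -0111, 11-01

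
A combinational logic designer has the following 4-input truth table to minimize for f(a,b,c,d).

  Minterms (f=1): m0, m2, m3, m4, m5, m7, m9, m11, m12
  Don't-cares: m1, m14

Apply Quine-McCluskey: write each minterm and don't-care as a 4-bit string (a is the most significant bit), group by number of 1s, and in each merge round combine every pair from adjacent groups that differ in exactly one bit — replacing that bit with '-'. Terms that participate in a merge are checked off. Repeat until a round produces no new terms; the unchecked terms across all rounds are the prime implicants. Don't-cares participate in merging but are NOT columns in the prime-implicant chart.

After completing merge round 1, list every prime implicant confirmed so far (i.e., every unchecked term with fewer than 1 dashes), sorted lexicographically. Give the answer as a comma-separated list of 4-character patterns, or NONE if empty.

[col 0] 0000*, 0001*, 0010*, 0011*, 0100*, 0101*, 0111*, 1001*, 1011*, 1100*, 1110*
[col 1] -001*, -011*, -100, 0-00*, 0-01*, 0-11*, 00-0*, 00-1*, 000-*, 001-*, 01-1*, 010-*, 10-1*, 11-0
[col 2] -0-1, 0--1, 0-0-, 00--
Prime implicants: -0-1, -100, 0--1, 0-0-, 00--, 11-0

NONE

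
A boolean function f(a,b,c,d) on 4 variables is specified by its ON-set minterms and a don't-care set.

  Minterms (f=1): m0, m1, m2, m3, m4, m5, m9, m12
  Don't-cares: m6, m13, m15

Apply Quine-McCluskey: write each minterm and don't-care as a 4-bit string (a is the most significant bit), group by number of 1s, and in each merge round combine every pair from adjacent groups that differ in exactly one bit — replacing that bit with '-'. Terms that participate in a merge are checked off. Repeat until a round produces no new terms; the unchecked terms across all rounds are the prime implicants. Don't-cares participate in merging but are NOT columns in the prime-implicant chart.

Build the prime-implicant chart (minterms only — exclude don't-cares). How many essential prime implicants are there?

[col 0] 0000*, 0001*, 0010*, 0011*, 0100*, 0101*, 0110*, 1001*, 1100*, 1101*, 1111*
[col 1] -001*, -100*, -101*, 0-00*, 0-01*, 0-10*, 00-0*, 00-1*, 000-*, 001-*, 01-0*, 010-*, 1-01*, 11-1, 110-*
[col 2] --01, -10-, 0--0, 0-0-, 00--
Prime implicants: --01, -10-, 0--0, 0-0-, 00--, 11-1
PI chart (minterm → PIs covering it):
  0 | 0--0,0-0-,00--
  1 | --01,0-0-,00--
  2 | 0--0,00--
  3 | 00--  (sole → essential)
  4 | -10-,0--0,0-0-
  5 | --01,-10-,0-0-
  9 | --01  (sole → essential)
  12 | -10-  (sole → essential)
Essential prime implicants: --01, -10-, 00--

3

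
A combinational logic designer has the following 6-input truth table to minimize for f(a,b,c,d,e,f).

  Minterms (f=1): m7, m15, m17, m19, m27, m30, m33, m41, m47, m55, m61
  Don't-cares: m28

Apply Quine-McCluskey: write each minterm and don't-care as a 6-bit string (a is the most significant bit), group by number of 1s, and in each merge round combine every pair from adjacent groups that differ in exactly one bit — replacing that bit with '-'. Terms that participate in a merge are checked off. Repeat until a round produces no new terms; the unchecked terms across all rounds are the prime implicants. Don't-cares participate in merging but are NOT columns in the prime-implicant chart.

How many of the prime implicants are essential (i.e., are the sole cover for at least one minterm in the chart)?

size-2^0 implicants → 000111(✓)  001111(✓)  010001(✓)  010011(✓)  011011(✓)  011100(✓)  011110(✓)  100001(✓)  101001(✓)  101111(✓)  110111  111101
size-2^1 implicants → -01111  00-111  01-011  0100-1  0111-0  10-001
Unchecked terms (primes): -01111, 00-111, 01-011, 0100-1, 0111-0, 10-001, 110111, 111101
Minterm coverage:
  m7 ⊆ 00-111 [E]
  m15 ⊆ -01111,00-111
  m17 ⊆ 0100-1 [E]
  m19 ⊆ 01-011,0100-1
  m27 ⊆ 01-011 [E]
  m30 ⊆ 0111-0 [E]
  m33 ⊆ 10-001 [E]
  m41 ⊆ 10-001 [E]
  m47 ⊆ -01111 [E]
  m55 ⊆ 110111 [E]
  m61 ⊆ 111101 [E]
E = {-01111, 00-111, 01-011, 0100-1, 0111-0, 10-001, 110111, 111101}

8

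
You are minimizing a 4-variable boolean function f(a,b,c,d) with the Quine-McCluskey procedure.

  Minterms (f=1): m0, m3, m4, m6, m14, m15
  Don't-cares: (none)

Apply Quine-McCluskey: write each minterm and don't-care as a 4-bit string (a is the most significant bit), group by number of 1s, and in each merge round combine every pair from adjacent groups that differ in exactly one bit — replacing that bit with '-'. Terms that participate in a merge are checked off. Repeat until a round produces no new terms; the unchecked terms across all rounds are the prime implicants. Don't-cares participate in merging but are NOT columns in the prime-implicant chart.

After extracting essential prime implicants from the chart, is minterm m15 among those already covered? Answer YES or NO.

YES

Round 0: 0000✓ 0011 0100✓ 0110✓ 1110✓ 1111✓
Round 1: -110 0-00 01-0 111-
PIs = {-110, 0-00, 0011, 01-0, 111-}
Coverage chart:
  m0: 0-00 ←essential
  m3: 0011 ←essential
  m4: 0-00,01-0
  m6: -110,01-0
  m14: -110,111-
  m15: 111- ←essential
Essential: 0-00, 0011, 111-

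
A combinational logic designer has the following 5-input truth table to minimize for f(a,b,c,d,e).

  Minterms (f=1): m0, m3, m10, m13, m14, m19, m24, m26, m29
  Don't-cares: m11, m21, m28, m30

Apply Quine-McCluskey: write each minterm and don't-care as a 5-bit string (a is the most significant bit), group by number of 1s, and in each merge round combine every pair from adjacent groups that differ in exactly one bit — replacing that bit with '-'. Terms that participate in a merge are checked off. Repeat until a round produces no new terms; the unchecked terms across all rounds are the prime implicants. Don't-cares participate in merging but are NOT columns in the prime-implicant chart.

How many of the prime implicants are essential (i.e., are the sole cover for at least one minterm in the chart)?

size-2^0 implicants → 00000  00011(✓)  01010(✓)  01011(✓)  01101(✓)  01110(✓)  10011(✓)  10101(✓)  11000(✓)  11010(✓)  11100(✓)  11101(✓)  11110(✓)
size-2^1 implicants → -0011  -1010(✓)  -1101  -1110(✓)  0-011  01-10(✓)  0101-  1-101  11-00(✓)  11-10(✓)  110-0(✓)  111-0(✓)  1110-
size-2^2 implicants → -1-10  11--0
Unchecked terms (primes): -0011, -1-10, -1101, 0-011, 00000, 0101-, 1-101, 11--0, 1110-
Minterm coverage:
  m0 ⊆ 00000 [E]
  m3 ⊆ -0011,0-011
  m10 ⊆ -1-10,0101-
  m13 ⊆ -1101 [E]
  m14 ⊆ -1-10 [E]
  m19 ⊆ -0011 [E]
  m24 ⊆ 11--0 [E]
  m26 ⊆ -1-10,11--0
  m29 ⊆ -1101,1-101,1110-
E = {-0011, -1-10, -1101, 00000, 11--0}

5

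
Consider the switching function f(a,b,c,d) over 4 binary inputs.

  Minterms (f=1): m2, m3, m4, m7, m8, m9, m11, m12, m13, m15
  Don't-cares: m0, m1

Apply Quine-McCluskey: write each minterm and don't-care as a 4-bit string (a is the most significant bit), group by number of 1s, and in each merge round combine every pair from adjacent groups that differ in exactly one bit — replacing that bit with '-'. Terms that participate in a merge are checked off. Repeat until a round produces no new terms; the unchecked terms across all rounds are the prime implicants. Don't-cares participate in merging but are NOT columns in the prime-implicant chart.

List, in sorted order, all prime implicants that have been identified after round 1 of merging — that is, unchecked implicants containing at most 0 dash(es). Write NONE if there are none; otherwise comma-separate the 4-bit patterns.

size-2^0 implicants → 0000(✓)  0001(✓)  0010(✓)  0011(✓)  0100(✓)  0111(✓)  1000(✓)  1001(✓)  1011(✓)  1100(✓)  1101(✓)  1111(✓)
size-2^1 implicants → -000(✓)  -001(✓)  -011(✓)  -100(✓)  -111(✓)  0-00(✓)  0-11(✓)  00-0(✓)  00-1(✓)  000-(✓)  001-(✓)  1-00(✓)  1-01(✓)  1-11(✓)  10-1(✓)  100-(✓)  11-1(✓)  110-(✓)
size-2^2 implicants → --00  --11  -0-1  -00-  00--  1--1  1-0-
Unchecked terms (primes): --00, --11, -0-1, -00-, 00--, 1--1, 1-0-

NONE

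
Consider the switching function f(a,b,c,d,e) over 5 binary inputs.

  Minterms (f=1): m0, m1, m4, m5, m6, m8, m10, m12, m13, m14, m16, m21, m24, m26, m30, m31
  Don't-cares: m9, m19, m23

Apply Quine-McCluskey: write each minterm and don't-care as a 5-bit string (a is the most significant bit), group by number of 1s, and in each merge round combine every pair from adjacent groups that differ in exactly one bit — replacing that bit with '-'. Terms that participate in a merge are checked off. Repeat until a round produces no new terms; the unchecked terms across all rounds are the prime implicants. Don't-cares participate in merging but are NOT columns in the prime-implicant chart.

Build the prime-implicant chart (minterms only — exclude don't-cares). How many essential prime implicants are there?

size-2^0 implicants → 00000(✓)  00001(✓)  00100(✓)  00101(✓)  00110(✓)  01000(✓)  01001(✓)  01010(✓)  01100(✓)  01101(✓)  01110(✓)  10000(✓)  10011(✓)  10101(✓)  10111(✓)  11000(✓)  11010(✓)  11110(✓)  11111(✓)
size-2^1 implicants → -0000(✓)  -0101  -1000(✓)  -1010(✓)  -1110(✓)  0-000(✓)  0-001(✓)  0-100(✓)  0-101(✓)  0-110(✓)  00-00(✓)  00-01(✓)  0000-(✓)  001-0(✓)  0010-(✓)  01-00(✓)  01-01(✓)  01-10(✓)  010-0(✓)  0100-(✓)  011-0(✓)  0110-(✓)  1-000(✓)  1-111  10-11  101-1  11-10(✓)  110-0(✓)  1111-
size-2^2 implicants → --000  -1-10  -10-0  0--00(✓)  0--01(✓)  0-00-(✓)  0-1-0  0-10-(✓)  00-0-(✓)  01--0  01-0-(✓)
size-2^3 implicants → 0--0-
Unchecked terms (primes): --000, -0101, -1-10, -10-0, 0--0-, 0-1-0, 01--0, 1-111, 10-11, 101-1, 1111-
Minterm coverage:
  m0 ⊆ --000,0--0-
  m1 ⊆ 0--0- [E]
  m4 ⊆ 0--0-,0-1-0
  m5 ⊆ -0101,0--0-
  m6 ⊆ 0-1-0 [E]
  m8 ⊆ --000,-10-0,0--0-,01--0
  m10 ⊆ -1-10,-10-0,01--0
  m12 ⊆ 0--0-,0-1-0,01--0
  m13 ⊆ 0--0- [E]
  m14 ⊆ -1-10,0-1-0,01--0
  m16 ⊆ --000 [E]
  m21 ⊆ -0101,101-1
  m24 ⊆ --000,-10-0
  m26 ⊆ -1-10,-10-0
  m30 ⊆ -1-10,1111-
  m31 ⊆ 1-111,1111-
E = {--000, 0--0-, 0-1-0}

3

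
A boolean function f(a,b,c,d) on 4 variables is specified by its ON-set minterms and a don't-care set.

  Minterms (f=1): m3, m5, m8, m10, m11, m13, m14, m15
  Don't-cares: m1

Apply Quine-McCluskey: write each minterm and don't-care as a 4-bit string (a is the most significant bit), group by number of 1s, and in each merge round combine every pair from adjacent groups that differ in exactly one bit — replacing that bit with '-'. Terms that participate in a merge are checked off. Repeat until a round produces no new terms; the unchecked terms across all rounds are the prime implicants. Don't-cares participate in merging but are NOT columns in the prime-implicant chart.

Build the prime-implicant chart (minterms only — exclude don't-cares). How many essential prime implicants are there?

[col 0] 0001*, 0011*, 0101*, 1000*, 1010*, 1011*, 1101*, 1110*, 1111*
[col 1] -011, -101, 0-01, 00-1, 1-10*, 1-11*, 10-0, 101-*, 11-1, 111-*
[col 2] 1-1-
Prime implicants: -011, -101, 0-01, 00-1, 1-1-, 10-0, 11-1
PI chart (minterm → PIs covering it):
  3 | -011,00-1
  5 | -101,0-01
  8 | 10-0  (sole → essential)
  10 | 1-1-,10-0
  11 | -011,1-1-
  13 | -101,11-1
  14 | 1-1-  (sole → essential)
  15 | 1-1-,11-1
Essential prime implicants: 1-1-, 10-0

2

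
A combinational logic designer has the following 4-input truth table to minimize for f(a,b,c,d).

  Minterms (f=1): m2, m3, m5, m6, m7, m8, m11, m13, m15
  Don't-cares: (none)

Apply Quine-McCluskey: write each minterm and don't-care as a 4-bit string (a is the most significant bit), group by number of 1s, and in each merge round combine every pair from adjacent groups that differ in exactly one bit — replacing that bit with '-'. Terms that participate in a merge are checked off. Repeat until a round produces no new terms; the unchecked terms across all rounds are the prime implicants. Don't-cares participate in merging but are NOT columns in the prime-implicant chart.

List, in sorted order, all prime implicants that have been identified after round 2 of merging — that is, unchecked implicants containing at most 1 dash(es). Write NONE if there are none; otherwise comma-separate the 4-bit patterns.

1000

[col 0] 0010*, 0011*, 0101*, 0110*, 0111*, 1000, 1011*, 1101*, 1111*
[col 1] -011*, -101*, -111*, 0-10*, 0-11*, 001-*, 01-1*, 011-*, 1-11*, 11-1*
[col 2] --11, -1-1, 0-1-
Prime implicants: --11, -1-1, 0-1-, 1000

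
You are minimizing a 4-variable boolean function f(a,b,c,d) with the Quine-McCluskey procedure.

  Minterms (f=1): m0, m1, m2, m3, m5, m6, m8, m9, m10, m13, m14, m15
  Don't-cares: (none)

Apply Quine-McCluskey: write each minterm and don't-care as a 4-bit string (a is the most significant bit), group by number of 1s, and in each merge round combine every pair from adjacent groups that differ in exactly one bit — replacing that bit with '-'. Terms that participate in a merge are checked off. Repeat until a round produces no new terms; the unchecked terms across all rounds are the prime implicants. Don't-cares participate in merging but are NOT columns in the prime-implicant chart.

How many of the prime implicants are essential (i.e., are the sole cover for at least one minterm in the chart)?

[col 0] 0000*, 0001*, 0010*, 0011*, 0101*, 0110*, 1000*, 1001*, 1010*, 1101*, 1110*, 1111*
[col 1] -000*, -001*, -010*, -101*, -110*, 0-01*, 0-10*, 00-0*, 00-1*, 000-*, 001-*, 1-01*, 1-10*, 10-0*, 100-*, 11-1, 111-
[col 2] --01, --10, -0-0, -00-, 00--
Prime implicants: --01, --10, -0-0, -00-, 00--, 11-1, 111-
PI chart (minterm → PIs covering it):
  0 | -0-0,-00-,00--
  1 | --01,-00-,00--
  2 | --10,-0-0,00--
  3 | 00--  (sole → essential)
  5 | --01  (sole → essential)
  6 | --10  (sole → essential)
  8 | -0-0,-00-
  9 | --01,-00-
  10 | --10,-0-0
  13 | --01,11-1
  14 | --10,111-
  15 | 11-1,111-
Essential prime implicants: --01, --10, 00--

3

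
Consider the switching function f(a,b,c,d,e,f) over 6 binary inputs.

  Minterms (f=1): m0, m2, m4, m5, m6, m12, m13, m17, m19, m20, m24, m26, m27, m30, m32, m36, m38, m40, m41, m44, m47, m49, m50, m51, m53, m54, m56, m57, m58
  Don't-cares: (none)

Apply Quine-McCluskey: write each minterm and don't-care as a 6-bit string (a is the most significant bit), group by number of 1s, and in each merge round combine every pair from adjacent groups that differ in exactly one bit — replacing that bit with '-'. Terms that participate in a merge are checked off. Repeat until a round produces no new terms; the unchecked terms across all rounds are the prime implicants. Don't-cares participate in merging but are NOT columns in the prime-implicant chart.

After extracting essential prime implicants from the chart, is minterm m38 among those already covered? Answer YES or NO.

size-2^0 implicants → 000000(✓)  000010(✓)  000100(✓)  000101(✓)  000110(✓)  001100(✓)  001101(✓)  010001(✓)  010011(✓)  010100(✓)  011000(✓)  011010(✓)  011011(✓)  011110(✓)  100000(✓)  100100(✓)  100110(✓)  101000(✓)  101001(✓)  101100(✓)  101111  110001(✓)  110010(✓)  110011(✓)  110101(✓)  110110(✓)  111000(✓)  111001(✓)  111010(✓)
size-2^1 implicants → -00000(✓)  -00100(✓)  -00110(✓)  -01100(✓)  -10001(✓)  -10011(✓)  -11000(✓)  -11010(✓)  0-0100  00-100(✓)  00-101(✓)  000-00(✓)  000-10(✓)  0000-0(✓)  0001-0(✓)  00010-(✓)  00110-(✓)  01-011  0100-1(✓)  011-10  0110-0(✓)  01101-  1-0110  1-1000(✓)  1-1001(✓)  10-000(✓)  10-100(✓)  100-00(✓)  1001-0(✓)  101-00(✓)  10100-(✓)  11-001  11-010  110-01  110-10  1100-1(✓)  11001-  1110-0(✓)  11100-(✓)
size-2^2 implicants → -0-100  -00-00  -001-0  -100-1  -110-0  00-10-  000--0  1-100-  10--00
Unchecked terms (primes): -0-100, -00-00, -001-0, -100-1, -110-0, 0-0100, 00-10-, 000--0, 01-011, 011-10, 01101-, 1-0110, 1-100-, 10--00, 101111, 11-001, 11-010, 110-01, 110-10, 11001-
Minterm coverage:
  m0 ⊆ -00-00,000--0
  m2 ⊆ 000--0 [E]
  m4 ⊆ -0-100,-00-00,-001-0,0-0100,00-10-,000--0
  m5 ⊆ 00-10- [E]
  m6 ⊆ -001-0,000--0
  m12 ⊆ -0-100,00-10-
  m13 ⊆ 00-10- [E]
  m17 ⊆ -100-1 [E]
  m19 ⊆ -100-1,01-011
  m20 ⊆ 0-0100 [E]
  m24 ⊆ -110-0 [E]
  m26 ⊆ -110-0,011-10,01101-
  m27 ⊆ 01-011,01101-
  m30 ⊆ 011-10 [E]
  m32 ⊆ -00-00,10--00
  m36 ⊆ -0-100,-00-00,-001-0,10--00
  m38 ⊆ -001-0,1-0110
  m40 ⊆ 1-100-,10--00
  m41 ⊆ 1-100- [E]
  m44 ⊆ -0-100,10--00
  m47 ⊆ 101111 [E]
  m49 ⊆ -100-1,11-001,110-01
  m50 ⊆ 11-010,110-10,11001-
  m51 ⊆ -100-1,11001-
  m53 ⊆ 110-01 [E]
  m54 ⊆ 1-0110,110-10
  m56 ⊆ -110-0,1-100-
  m57 ⊆ 1-100-,11-001
  m58 ⊆ -110-0,11-010
E = {-100-1, -110-0, 0-0100, 00-10-, 000--0, 011-10, 1-100-, 101111, 110-01}

NO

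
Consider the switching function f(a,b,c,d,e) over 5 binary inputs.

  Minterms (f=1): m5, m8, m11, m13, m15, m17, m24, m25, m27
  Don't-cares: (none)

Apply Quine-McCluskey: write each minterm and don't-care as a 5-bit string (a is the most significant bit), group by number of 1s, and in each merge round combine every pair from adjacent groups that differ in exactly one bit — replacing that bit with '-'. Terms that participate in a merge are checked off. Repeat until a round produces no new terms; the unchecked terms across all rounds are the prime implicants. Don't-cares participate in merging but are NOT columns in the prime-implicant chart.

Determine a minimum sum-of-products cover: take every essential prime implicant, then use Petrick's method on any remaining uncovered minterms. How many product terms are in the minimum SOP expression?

5

size-2^0 implicants → 00101(✓)  01000(✓)  01011(✓)  01101(✓)  01111(✓)  10001(✓)  11000(✓)  11001(✓)  11011(✓)
size-2^1 implicants → -1000  -1011  0-101  01-11  011-1  1-001  110-1  1100-
Unchecked terms (primes): -1000, -1011, 0-101, 01-11, 011-1, 1-001, 110-1, 1100-
Minterm coverage:
  m5 ⊆ 0-101 [E]
  m8 ⊆ -1000 [E]
  m11 ⊆ -1011,01-11
  m13 ⊆ 0-101,011-1
  m15 ⊆ 01-11,011-1
  m17 ⊆ 1-001 [E]
  m24 ⊆ -1000,1100-
  m25 ⊆ 1-001,110-1,1100-
  m27 ⊆ -1011,110-1
E = {-1000, 0-101, 1-001}
Petrick residual → -1011, 01-11
Cover = bc'd'e' + bc'de + a'cd'e + a'bde + ac'd'e  |cover|=5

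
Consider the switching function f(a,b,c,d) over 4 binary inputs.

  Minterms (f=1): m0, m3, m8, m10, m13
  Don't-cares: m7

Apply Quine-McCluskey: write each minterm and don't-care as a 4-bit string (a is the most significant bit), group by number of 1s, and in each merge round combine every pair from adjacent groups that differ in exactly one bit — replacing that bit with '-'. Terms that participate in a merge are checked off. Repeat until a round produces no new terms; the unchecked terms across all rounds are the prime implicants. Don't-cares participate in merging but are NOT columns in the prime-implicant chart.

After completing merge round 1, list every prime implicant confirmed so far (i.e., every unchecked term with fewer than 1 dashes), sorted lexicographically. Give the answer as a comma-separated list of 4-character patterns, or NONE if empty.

size-2^0 implicants → 0000(✓)  0011(✓)  0111(✓)  1000(✓)  1010(✓)  1101
size-2^1 implicants → -000  0-11  10-0
Unchecked terms (primes): -000, 0-11, 10-0, 1101

1101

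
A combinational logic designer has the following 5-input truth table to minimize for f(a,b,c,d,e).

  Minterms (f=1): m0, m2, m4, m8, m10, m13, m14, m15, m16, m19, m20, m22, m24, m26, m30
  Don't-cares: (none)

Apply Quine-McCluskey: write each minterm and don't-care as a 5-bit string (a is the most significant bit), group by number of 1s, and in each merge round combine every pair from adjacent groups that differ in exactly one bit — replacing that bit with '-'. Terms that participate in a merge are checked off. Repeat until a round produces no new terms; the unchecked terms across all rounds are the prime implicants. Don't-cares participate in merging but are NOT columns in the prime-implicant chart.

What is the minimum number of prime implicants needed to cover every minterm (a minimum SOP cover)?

size-2^0 implicants → 00000(✓)  00010(✓)  00100(✓)  01000(✓)  01010(✓)  01101(✓)  01110(✓)  01111(✓)  10000(✓)  10011  10100(✓)  10110(✓)  11000(✓)  11010(✓)  11110(✓)
size-2^1 implicants → -0000(✓)  -0100(✓)  -1000(✓)  -1010(✓)  -1110(✓)  0-000(✓)  0-010(✓)  00-00(✓)  000-0(✓)  01-10(✓)  010-0(✓)  011-1  0111-  1-000(✓)  1-110  10-00(✓)  101-0  11-10(✓)  110-0(✓)
size-2^2 implicants → --000  -0-00  -1-10  -10-0  0-0-0
Unchecked terms (primes): --000, -0-00, -1-10, -10-0, 0-0-0, 011-1, 0111-, 1-110, 10011, 101-0
Minterm coverage:
  m0 ⊆ --000,-0-00,0-0-0
  m2 ⊆ 0-0-0 [E]
  m4 ⊆ -0-00 [E]
  m8 ⊆ --000,-10-0,0-0-0
  m10 ⊆ -1-10,-10-0,0-0-0
  m13 ⊆ 011-1 [E]
  m14 ⊆ -1-10,0111-
  m15 ⊆ 011-1,0111-
  m16 ⊆ --000,-0-00
  m19 ⊆ 10011 [E]
  m20 ⊆ -0-00,101-0
  m22 ⊆ 1-110,101-0
  m24 ⊆ --000,-10-0
  m26 ⊆ -1-10,-10-0
  m30 ⊆ -1-10,1-110
E = {-0-00, 0-0-0, 011-1, 10011}
Petrick residual → --000, -1-10, 1-110
Cover = c'd'e' + b'd'e' + bde' + a'c'e' + a'bce + acde' + ab'c'de  |cover|=7

7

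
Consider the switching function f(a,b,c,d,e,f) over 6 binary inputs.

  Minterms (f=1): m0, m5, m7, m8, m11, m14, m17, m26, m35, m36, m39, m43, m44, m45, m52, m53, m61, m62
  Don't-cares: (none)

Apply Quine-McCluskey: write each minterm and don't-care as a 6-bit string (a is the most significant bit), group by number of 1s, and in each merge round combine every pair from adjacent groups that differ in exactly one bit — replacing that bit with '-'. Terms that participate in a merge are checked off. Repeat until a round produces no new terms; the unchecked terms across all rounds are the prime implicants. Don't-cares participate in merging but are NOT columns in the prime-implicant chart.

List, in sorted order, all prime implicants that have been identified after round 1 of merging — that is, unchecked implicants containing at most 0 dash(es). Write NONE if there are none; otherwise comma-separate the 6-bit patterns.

001110, 010001, 011010, 111110

Round 0: 000000✓ 000101✓ 000111✓ 001000✓ 001011✓ 001110 010001 011010 100011✓ 100100✓ 100111✓ 101011✓ 101100✓ 101101✓ 110100✓ 110101✓ 111101✓ 111110
Round 1: -00111 -01011 00-000 0001-1 1-0100 1-1101 10-011 10-100 100-11 10110- 11-101 11010-
PIs = {-00111, -01011, 00-000, 0001-1, 001110, 010001, 011010, 1-0100, 1-1101, 10-011, 10-100, 100-11, 10110-, 11-101, 11010-, 111110}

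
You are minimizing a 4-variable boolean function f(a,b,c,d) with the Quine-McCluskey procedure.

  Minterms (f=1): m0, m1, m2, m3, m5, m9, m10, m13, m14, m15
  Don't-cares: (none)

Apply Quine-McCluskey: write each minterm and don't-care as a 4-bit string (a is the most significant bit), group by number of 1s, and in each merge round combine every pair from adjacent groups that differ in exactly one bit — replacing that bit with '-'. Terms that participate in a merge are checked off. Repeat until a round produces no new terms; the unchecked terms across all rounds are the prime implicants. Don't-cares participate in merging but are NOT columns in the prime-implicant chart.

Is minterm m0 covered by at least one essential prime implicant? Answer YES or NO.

YES

size-2^0 implicants → 0000(✓)  0001(✓)  0010(✓)  0011(✓)  0101(✓)  1001(✓)  1010(✓)  1101(✓)  1110(✓)  1111(✓)
size-2^1 implicants → -001(✓)  -010  -101(✓)  0-01(✓)  00-0(✓)  00-1(✓)  000-(✓)  001-(✓)  1-01(✓)  1-10  11-1  111-
size-2^2 implicants → --01  00--
Unchecked terms (primes): --01, -010, 00--, 1-10, 11-1, 111-
Minterm coverage:
  m0 ⊆ 00-- [E]
  m1 ⊆ --01,00--
  m2 ⊆ -010,00--
  m3 ⊆ 00-- [E]
  m5 ⊆ --01 [E]
  m9 ⊆ --01 [E]
  m10 ⊆ -010,1-10
  m13 ⊆ --01,11-1
  m14 ⊆ 1-10,111-
  m15 ⊆ 11-1,111-
E = {--01, 00--}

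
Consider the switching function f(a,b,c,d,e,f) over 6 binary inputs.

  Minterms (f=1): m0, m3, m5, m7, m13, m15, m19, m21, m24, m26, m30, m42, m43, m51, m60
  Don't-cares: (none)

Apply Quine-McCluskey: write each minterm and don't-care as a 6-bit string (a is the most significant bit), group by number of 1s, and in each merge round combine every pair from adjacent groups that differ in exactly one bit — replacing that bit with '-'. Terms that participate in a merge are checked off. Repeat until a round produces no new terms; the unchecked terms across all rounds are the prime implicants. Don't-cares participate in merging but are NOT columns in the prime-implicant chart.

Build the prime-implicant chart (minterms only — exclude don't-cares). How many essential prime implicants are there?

8

[col 0] 000000, 000011*, 000101*, 000111*, 001101*, 001111*, 010011*, 010101*, 011000*, 011010*, 011110*, 101010*, 101011*, 110011*, 111100
[col 1] -10011, 0-0011, 0-0101, 00-101*, 00-111*, 000-11, 0001-1*, 0011-1*, 011-10, 0110-0, 10101-
[col 2] 00-1-1
Prime implicants: -10011, 0-0011, 0-0101, 00-1-1, 000-11, 000000, 011-10, 0110-0, 10101-, 111100
PI chart (minterm → PIs covering it):
  0 | 000000  (sole → essential)
  3 | 0-0011,000-11
  5 | 0-0101,00-1-1
  7 | 00-1-1,000-11
  13 | 00-1-1  (sole → essential)
  15 | 00-1-1  (sole → essential)
  19 | -10011,0-0011
  21 | 0-0101  (sole → essential)
  24 | 0110-0  (sole → essential)
  26 | 011-10,0110-0
  30 | 011-10  (sole → essential)
  42 | 10101-  (sole → essential)
  43 | 10101-  (sole → essential)
  51 | -10011  (sole → essential)
  60 | 111100  (sole → essential)
Essential prime implicants: -10011, 0-0101, 00-1-1, 000000, 011-10, 0110-0, 10101-, 111100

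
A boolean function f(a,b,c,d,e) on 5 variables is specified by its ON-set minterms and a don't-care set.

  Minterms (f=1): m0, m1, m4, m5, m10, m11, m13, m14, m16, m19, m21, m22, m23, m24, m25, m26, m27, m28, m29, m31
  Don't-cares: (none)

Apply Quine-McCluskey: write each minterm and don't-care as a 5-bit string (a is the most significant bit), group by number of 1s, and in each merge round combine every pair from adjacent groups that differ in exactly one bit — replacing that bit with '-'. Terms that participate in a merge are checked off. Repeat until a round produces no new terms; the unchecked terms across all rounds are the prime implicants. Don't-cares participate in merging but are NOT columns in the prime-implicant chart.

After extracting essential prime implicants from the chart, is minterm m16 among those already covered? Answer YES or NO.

size-2^0 implicants → 00000(✓)  00001(✓)  00100(✓)  00101(✓)  01010(✓)  01011(✓)  01101(✓)  01110(✓)  10000(✓)  10011(✓)  10101(✓)  10110(✓)  10111(✓)  11000(✓)  11001(✓)  11010(✓)  11011(✓)  11100(✓)  11101(✓)  11111(✓)
size-2^1 implicants → -0000  -0101(✓)  -1010(✓)  -1011(✓)  -1101(✓)  0-101(✓)  00-00(✓)  00-01(✓)  0000-(✓)  0010-(✓)  01-10  0101-(✓)  1-000  1-011(✓)  1-101(✓)  1-111(✓)  10-11(✓)  101-1(✓)  1011-  11-00(✓)  11-01(✓)  11-11(✓)  110-0(✓)  110-1(✓)  1100-(✓)  1101-(✓)  111-1(✓)  1110-(✓)
size-2^2 implicants → --101  -101-  00-0-  1--11  1-1-1  11--1  11-0-  110--
Unchecked terms (primes): --101, -0000, -101-, 00-0-, 01-10, 1--11, 1-000, 1-1-1, 1011-, 11--1, 11-0-, 110--
Minterm coverage:
  m0 ⊆ -0000,00-0-
  m1 ⊆ 00-0- [E]
  m4 ⊆ 00-0- [E]
  m5 ⊆ --101,00-0-
  m10 ⊆ -101-,01-10
  m11 ⊆ -101- [E]
  m13 ⊆ --101 [E]
  m14 ⊆ 01-10 [E]
  m16 ⊆ -0000,1-000
  m19 ⊆ 1--11 [E]
  m21 ⊆ --101,1-1-1
  m22 ⊆ 1011- [E]
  m23 ⊆ 1--11,1-1-1,1011-
  m24 ⊆ 1-000,11-0-,110--
  m25 ⊆ 11--1,11-0-,110--
  m26 ⊆ -101-,110--
  m27 ⊆ -101-,1--11,11--1,110--
  m28 ⊆ 11-0- [E]
  m29 ⊆ --101,1-1-1,11--1,11-0-
  m31 ⊆ 1--11,1-1-1,11--1
E = {--101, -101-, 00-0-, 01-10, 1--11, 1011-, 11-0-}

NO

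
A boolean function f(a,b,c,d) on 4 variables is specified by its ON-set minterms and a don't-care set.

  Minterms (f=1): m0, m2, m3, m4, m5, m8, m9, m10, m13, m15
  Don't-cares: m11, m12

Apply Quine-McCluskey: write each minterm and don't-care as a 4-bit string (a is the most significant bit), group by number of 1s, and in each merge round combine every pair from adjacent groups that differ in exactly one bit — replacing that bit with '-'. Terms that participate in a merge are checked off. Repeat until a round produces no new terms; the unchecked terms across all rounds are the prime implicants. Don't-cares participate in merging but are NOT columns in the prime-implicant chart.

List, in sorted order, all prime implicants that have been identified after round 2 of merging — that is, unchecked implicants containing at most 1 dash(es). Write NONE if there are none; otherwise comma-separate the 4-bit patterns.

Round 0: 0000✓ 0010✓ 0011✓ 0100✓ 0101✓ 1000✓ 1001✓ 1010✓ 1011✓ 1100✓ 1101✓ 1111✓
Round 1: -000✓ -010✓ -011✓ -100✓ -101✓ 0-00✓ 00-0✓ 001-✓ 010-✓ 1-00✓ 1-01✓ 1-11✓ 10-0✓ 10-1✓ 100-✓ 101-✓ 11-1✓ 110-✓
Round 2: --00 -0-0 -01- -10- 1--1 1-0- 10--
PIs = {--00, -0-0, -01-, -10-, 1--1, 1-0-, 10--}

NONE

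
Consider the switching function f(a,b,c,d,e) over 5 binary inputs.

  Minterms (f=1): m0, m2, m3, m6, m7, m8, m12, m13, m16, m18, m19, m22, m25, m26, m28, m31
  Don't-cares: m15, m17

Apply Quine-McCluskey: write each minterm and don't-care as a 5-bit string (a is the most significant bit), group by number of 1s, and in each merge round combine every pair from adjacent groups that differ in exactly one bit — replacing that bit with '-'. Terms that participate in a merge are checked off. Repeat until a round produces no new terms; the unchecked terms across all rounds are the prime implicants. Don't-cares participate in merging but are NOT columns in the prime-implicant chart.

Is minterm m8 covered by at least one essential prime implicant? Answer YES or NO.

NO

[col 0] 00000*, 00010*, 00011*, 00110*, 00111*, 01000*, 01100*, 01101*, 01111*, 10000*, 10001*, 10010*, 10011*, 10110*, 11001*, 11010*, 11100*, 11111*
[col 1] -0000*, -0010*, -0011*, -0110*, -1100, -1111, 0-000, 0-111, 00-10*, 00-11*, 000-0*, 0001-*, 0011-*, 01-00, 011-1, 0110-, 1-001, 1-010, 10-10*, 100-0*, 100-1*, 1000-*, 1001-*
[col 2] -0-10, -00-0, -001-, 00-1-, 100--
Prime implicants: -0-10, -00-0, -001-, -1100, -1111, 0-000, 0-111, 00-1-, 01-00, 011-1, 0110-, 1-001, 1-010, 100--
PI chart (minterm → PIs covering it):
  0 | -00-0,0-000
  2 | -0-10,-00-0,-001-,00-1-
  3 | -001-,00-1-
  6 | -0-10,00-1-
  7 | 0-111,00-1-
  8 | 0-000,01-00
  12 | -1100,01-00,0110-
  13 | 011-1,0110-
  16 | -00-0,100--
  18 | -0-10,-00-0,-001-,1-010,100--
  19 | -001-,100--
  22 | -0-10  (sole → essential)
  25 | 1-001  (sole → essential)
  26 | 1-010  (sole → essential)
  28 | -1100  (sole → essential)
  31 | -1111  (sole → essential)
Essential prime implicants: -0-10, -1100, -1111, 1-001, 1-010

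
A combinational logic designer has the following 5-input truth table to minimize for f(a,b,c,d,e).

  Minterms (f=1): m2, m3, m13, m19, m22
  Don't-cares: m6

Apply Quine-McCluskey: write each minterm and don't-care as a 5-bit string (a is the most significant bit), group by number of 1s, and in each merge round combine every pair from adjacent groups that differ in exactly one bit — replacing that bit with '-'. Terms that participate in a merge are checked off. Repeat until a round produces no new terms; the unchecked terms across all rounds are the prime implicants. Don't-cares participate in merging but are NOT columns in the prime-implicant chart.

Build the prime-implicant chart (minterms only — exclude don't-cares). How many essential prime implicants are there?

size-2^0 implicants → 00010(✓)  00011(✓)  00110(✓)  01101  10011(✓)  10110(✓)
size-2^1 implicants → -0011  -0110  00-10  0001-
Unchecked terms (primes): -0011, -0110, 00-10, 0001-, 01101
Minterm coverage:
  m2 ⊆ 00-10,0001-
  m3 ⊆ -0011,0001-
  m13 ⊆ 01101 [E]
  m19 ⊆ -0011 [E]
  m22 ⊆ -0110 [E]
E = {-0011, -0110, 01101}

3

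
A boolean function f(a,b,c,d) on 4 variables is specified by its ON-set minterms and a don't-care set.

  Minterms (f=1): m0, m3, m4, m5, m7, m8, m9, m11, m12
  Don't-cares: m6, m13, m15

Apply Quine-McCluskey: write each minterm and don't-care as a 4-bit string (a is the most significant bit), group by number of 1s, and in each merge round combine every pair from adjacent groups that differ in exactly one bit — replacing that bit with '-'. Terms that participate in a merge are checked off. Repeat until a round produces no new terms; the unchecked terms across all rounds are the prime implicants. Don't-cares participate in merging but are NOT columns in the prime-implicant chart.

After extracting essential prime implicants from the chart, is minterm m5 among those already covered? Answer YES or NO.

NO

[col 0] 0000*, 0011*, 0100*, 0101*, 0110*, 0111*, 1000*, 1001*, 1011*, 1100*, 1101*, 1111*
[col 1] -000*, -011*, -100*, -101*, -111*, 0-00*, 0-11*, 01-0*, 01-1*, 010-*, 011-*, 1-00*, 1-01*, 1-11*, 10-1*, 100-*, 11-1*, 110-*
[col 2] --00, --11, -1-1, -10-, 01--, 1--1, 1-0-
Prime implicants: --00, --11, -1-1, -10-, 01--, 1--1, 1-0-
PI chart (minterm → PIs covering it):
  0 | --00  (sole → essential)
  3 | --11  (sole → essential)
  4 | --00,-10-,01--
  5 | -1-1,-10-,01--
  7 | --11,-1-1,01--
  8 | --00,1-0-
  9 | 1--1,1-0-
  11 | --11,1--1
  12 | --00,-10-,1-0-
Essential prime implicants: --00, --11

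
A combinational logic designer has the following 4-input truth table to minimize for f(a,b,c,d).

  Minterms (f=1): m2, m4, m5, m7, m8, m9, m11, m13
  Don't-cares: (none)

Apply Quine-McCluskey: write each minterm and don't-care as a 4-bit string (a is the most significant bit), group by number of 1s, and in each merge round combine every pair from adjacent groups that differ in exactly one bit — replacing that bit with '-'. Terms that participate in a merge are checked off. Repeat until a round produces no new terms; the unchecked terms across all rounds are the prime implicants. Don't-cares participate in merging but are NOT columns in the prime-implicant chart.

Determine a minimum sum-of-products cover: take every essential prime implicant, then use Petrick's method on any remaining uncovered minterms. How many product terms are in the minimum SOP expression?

Round 0: 0010 0100✓ 0101✓ 0111✓ 1000✓ 1001✓ 1011✓ 1101✓
Round 1: -101 01-1 010- 1-01 10-1 100-
PIs = {-101, 0010, 01-1, 010-, 1-01, 10-1, 100-}
Coverage chart:
  m2: 0010 ←essential
  m4: 010- ←essential
  m5: -101,01-1,010-
  m7: 01-1 ←essential
  m8: 100- ←essential
  m9: 1-01,10-1,100-
  m11: 10-1 ←essential
  m13: -101,1-01
Essential: 0010, 01-1, 010-, 10-1, 100-
Petrick residual → -101
Min cover (6 terms): bc'd + a'b'cd' + a'bd + a'bc' + ab'd + ab'c'

6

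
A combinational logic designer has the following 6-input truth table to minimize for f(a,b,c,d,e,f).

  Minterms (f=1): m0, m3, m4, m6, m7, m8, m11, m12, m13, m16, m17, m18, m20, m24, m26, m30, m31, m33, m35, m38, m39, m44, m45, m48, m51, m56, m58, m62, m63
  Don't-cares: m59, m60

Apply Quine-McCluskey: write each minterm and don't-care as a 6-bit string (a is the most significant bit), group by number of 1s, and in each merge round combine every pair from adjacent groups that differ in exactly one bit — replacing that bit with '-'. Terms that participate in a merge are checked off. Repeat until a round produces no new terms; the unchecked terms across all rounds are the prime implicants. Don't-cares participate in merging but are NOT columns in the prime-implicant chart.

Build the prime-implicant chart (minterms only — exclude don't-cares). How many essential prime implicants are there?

[col 0] 000000*, 000011*, 000100*, 000110*, 000111*, 001000*, 001011*, 001100*, 001101*, 010000*, 010001*, 010010*, 010100*, 011000*, 011010*, 011110*, 011111*, 100001*, 100011*, 100110*, 100111*, 101100*, 101101*, 110000*, 110011*, 111000*, 111010*, 111011*, 111100*, 111110*, 111111*
[col 1] -00011*, -00110*, -00111*, -01100*, -01101*, -10000*, -11000*, -11010*, -11110*, -11111*, 0-0000*, 0-0100*, 0-1000*, 00-000*, 00-011, 00-100*, 000-00*, 000-11*, 0001-0, 00011-*, 001-00*, 00110-*, 01-000*, 01-010*, 010-00*, 0100-0*, 01000-, 011-10*, 0110-0*, 01111-*, 1-0011, 1-1100, 100-11*, 1000-1, 10011-*, 10110-*, 11-000*, 11-011, 111-00*, 111-10*, 111-11*, 1110-0*, 11101-*, 1111-0*, 11111-*
[col 2] -00-11, -0011-, -0110-, -1-000, -11-10, -110-0, -1111-, 0--000, 0-0-00, 00--00, 01-0-0, 111--0, 111-1-
Prime implicants: -00-11, -0011-, -0110-, -1-000, -11-10, -110-0, -1111-, 0--000, 0-0-00, 00--00, 00-011, 0001-0, 01-0-0, 01000-, 1-0011, 1-1100, 1000-1, 11-011, 111--0, 111-1-
PI chart (minterm → PIs covering it):
  0 | 0--000,0-0-00,00--00
  3 | -00-11,00-011
  4 | 0-0-00,00--00,0001-0
  6 | -0011-,0001-0
  7 | -00-11,-0011-
  8 | 0--000,00--00
  11 | 00-011  (sole → essential)
  12 | -0110-,00--00
  13 | -0110-  (sole → essential)
  16 | -1-000,0--000,0-0-00,01-0-0,01000-
  17 | 01000-  (sole → essential)
  18 | 01-0-0  (sole → essential)
  20 | 0-0-00  (sole → essential)
  24 | -1-000,-110-0,0--000,01-0-0
  26 | -11-10,-110-0,01-0-0
  30 | -11-10,-1111-
  31 | -1111-  (sole → essential)
  33 | 1000-1  (sole → essential)
  35 | -00-11,1-0011,1000-1
  38 | -0011-  (sole → essential)
  39 | -00-11,-0011-
  44 | -0110-,1-1100
  45 | -0110-  (sole → essential)
  48 | -1-000  (sole → essential)
  51 | 1-0011,11-011
  56 | -1-000,-110-0,111--0
  58 | -11-10,-110-0,111--0,111-1-
  62 | -11-10,-1111-,111--0,111-1-
  63 | -1111-,111-1-
Essential prime implicants: -0011-, -0110-, -1-000, -1111-, 0-0-00, 00-011, 01-0-0, 01000-, 1000-1

9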